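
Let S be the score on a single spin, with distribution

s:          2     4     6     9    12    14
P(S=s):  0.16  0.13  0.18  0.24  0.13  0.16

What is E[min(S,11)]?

7.27

E[min(S,11)] = Σ min(s,11)·P(S=s)
 = 2·0.16 + 4·0.13 + 6·0.18 + 9·0.24 + 11·0.13 + 11·0.16
 = 0.32 + 0.52 + 1.08 + 2.16 + 1.43 + 1.76
 = 7.27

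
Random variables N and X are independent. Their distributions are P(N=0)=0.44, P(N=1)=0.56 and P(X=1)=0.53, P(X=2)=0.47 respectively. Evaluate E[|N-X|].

E[|N-X|] = Σ_n Σ_x |n-x| · P(N=n)P(X=x)
 = 1·0.2332 + 2·0.2068 + 0·0.2968 + 1·0.2632
 = 0.2332 + 0.4136 + 0 + 0.2632
 = 0.91

0.91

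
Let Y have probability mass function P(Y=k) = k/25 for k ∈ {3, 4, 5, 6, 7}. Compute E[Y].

5.4

E[Y] = Σ y·P(Y=y)
 = 3·3/25 + 4·4/25 + 5·1/5 + 6·6/25 + 7·7/25
 = 9/25 + 16/25 + 1 + 36/25 + 49/25
 = 27/5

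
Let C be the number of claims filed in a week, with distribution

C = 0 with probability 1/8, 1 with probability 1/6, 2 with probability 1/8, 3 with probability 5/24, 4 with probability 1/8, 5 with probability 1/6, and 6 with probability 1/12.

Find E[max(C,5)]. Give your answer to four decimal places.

5.0833

E[max(C,5)] = Σ max(c,5)·P(C=c)
 = 5·1/8 + 5·1/6 + 5·1/8 + 5·5/24 + 5·1/8 + 5·1/6 + 6·1/12
 = 5/8 + 5/6 + 5/8 + 25/24 + 5/8 + 5/6 + 1/2
 = 61/12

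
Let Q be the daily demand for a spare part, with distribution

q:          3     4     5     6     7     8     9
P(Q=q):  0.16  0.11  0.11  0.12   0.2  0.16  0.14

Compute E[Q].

E[Q] = Σ q·P(Q=q)
 = 3·0.16 + 4·0.11 + 5·0.11 + 6·0.12 + 7·0.2 + 8·0.16 + 9·0.14
 = 0.48 + 0.44 + 0.55 + 0.72 + 1.4 + 1.28 + 1.26
 = 6.13

6.13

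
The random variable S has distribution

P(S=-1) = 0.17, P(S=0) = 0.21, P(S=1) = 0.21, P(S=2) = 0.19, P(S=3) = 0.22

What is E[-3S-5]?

E[-3S-5] = Σ (-3s-5)·P(S=s)
 = (-2)·0.17 + (-5)·0.21 + (-8)·0.21 + (-11)·0.19 + (-14)·0.22
 = (-0.34) + (-1.05) + (-1.68) + (-2.09) + (-3.08)
 = -8.24

-8.24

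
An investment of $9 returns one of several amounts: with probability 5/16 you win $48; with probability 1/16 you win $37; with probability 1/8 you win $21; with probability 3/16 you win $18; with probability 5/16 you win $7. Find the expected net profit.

E[payout] = 48·5/16 + 37·1/16 + 21·1/8 + 18·3/16 + 7·5/16
 = 15 + 37/16 + 21/8 + 27/8 + 35/16
 = 51/2
Net = 51/2 - 9 = 33/2

16.5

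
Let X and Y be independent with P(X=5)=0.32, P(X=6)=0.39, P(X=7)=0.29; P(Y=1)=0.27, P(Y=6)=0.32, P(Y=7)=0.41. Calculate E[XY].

E[XY] = Σ_x Σ_y xy · P(X=x)P(Y=y)
 = 5·0.0864 + 30·0.1024 + 35·0.1312 + 6·0.1053 + 36·0.1248 + 42·0.1599 + 7·0.0783 + 42·0.0928 + 49·0.1189
 = 0.432 + 3.072 + 4.592 + 0.6318 + 4.4928 + 6.7158 + 0.5481 + 3.8976 + 5.8261
 = 30.2082

30.2082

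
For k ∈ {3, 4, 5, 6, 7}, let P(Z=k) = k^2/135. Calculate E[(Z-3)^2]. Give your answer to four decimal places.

9.0667

E[(Z-3)^2] = Σ (z-3)^2·P(Z=z)
 = 0·1/15 + 1·16/135 + 4·5/27 + 9·4/15 + 16·49/135
 = 0 + 16/135 + 20/27 + 12/5 + 784/135
 = 136/15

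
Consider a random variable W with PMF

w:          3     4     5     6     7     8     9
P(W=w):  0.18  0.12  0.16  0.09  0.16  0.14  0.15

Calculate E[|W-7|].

E[|W-7|] = Σ |w-7|·P(W=w)
 = 4·0.18 + 3·0.12 + 2·0.16 + 1·0.09 + 0·0.16 + 1·0.14 + 2·0.15
 = 0.72 + 0.36 + 0.32 + 0.09 + 0 + 0.14 + 0.3
 = 1.93

1.93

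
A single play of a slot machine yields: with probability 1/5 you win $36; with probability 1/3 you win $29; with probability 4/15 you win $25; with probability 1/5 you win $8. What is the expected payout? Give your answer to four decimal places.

E[payout] = 36·1/5 + 29·1/3 + 25·4/15 + 8·1/5
 = 36/5 + 29/3 + 20/3 + 8/5
 = 377/15

25.1333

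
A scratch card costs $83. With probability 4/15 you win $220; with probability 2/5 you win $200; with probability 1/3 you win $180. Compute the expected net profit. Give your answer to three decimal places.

E[payout] = 220·4/15 + 200·2/5 + 180·1/3
 = 176/3 + 80 + 60
 = 596/3
Net = 596/3 - 83 = 347/3

115.667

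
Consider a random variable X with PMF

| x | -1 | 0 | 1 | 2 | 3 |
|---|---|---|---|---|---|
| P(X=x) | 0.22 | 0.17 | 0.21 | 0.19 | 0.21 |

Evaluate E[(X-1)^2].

2.08

E[(X-1)^2] = Σ (x-1)^2·P(X=x)
 = 4·0.22 + 1·0.17 + 0·0.21 + 1·0.19 + 4·0.21
 = 0.88 + 0.17 + 0 + 0.19 + 0.84
 = 2.08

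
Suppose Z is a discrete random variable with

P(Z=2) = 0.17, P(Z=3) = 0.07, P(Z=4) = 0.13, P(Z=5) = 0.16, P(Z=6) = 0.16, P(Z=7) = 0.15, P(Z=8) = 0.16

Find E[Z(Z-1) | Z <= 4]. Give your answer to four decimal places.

P(Z <= 4) = 0.17 + 0.07 + 0.13 = 0.37.
E[Z(Z-1) | Z <= 4] = [2·0.17 + 6·0.07 + 12·0.13] / 0.37
 = 2.32 / 0.37
 = 232/37

6.2703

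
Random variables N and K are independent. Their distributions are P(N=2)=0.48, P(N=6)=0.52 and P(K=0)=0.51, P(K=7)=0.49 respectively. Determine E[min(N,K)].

E[min(N,K)] = Σ_n Σ_k min(n,k) · P(N=n)P(K=k)
 = 0·0.2448 + 2·0.2352 + 0·0.2652 + 6·0.2548
 = 0 + 0.4704 + 0 + 1.5288
 = 1.9992

1.9992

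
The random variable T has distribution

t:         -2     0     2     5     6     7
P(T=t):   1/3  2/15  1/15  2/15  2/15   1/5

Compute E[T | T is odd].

6.2

P(T is odd) = 2/15 + 1/5 = 1/3.
E[T | T is odd] = [5·2/15 + 7·1/5] / (1/3)
 = 31/15 / (1/3)
 = 31/5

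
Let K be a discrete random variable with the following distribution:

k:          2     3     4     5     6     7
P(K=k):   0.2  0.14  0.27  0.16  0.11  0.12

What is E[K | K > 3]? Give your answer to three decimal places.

5.121

P(K > 3) = 0.27 + 0.16 + 0.11 + 0.12 = 0.66.
E[K | K > 3] = [4·0.27 + 5·0.16 + 6·0.11 + 7·0.12] / 0.66
 = 3.38 / 0.66
 = 169/33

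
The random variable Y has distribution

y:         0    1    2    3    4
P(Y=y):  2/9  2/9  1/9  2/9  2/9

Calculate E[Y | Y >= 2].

P(Y >= 2) = 1/9 + 2/9 + 2/9 = 5/9.
E[Y | Y >= 2] = [2·1/9 + 3·2/9 + 4·2/9] / (5/9)
 = 16/9 / (5/9)
 = 16/5

3.2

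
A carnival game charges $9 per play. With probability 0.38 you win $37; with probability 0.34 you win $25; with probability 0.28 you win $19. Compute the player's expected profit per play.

18.88

E[payout] = 37·0.38 + 25·0.34 + 19·0.28
 = 14.06 + 8.5 + 5.32
 = 27.88
Net = 27.88 - 9 = 18.88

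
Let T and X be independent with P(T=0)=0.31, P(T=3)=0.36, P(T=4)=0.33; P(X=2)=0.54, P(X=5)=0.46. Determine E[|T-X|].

2.0816

E[|T-X|] = Σ_t Σ_x |t-x| · P(T=t)P(X=x)
 = 2·0.1674 + 5·0.1426 + 1·0.1944 + 2·0.1656 + 2·0.1782 + 1·0.1518
 = 0.3348 + 0.713 + 0.1944 + 0.3312 + 0.3564 + 0.1518
 = 2.0816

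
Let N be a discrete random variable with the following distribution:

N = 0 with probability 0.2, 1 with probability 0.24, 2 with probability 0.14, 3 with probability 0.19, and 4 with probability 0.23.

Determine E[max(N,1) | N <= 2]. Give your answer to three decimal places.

P(N <= 2) = 0.2 + 0.24 + 0.14 = 0.58.
E[max(N,1) | N <= 2] = [1·0.2 + 1·0.24 + 2·0.14] / 0.58
 = 0.72 / 0.58
 = 36/29

1.241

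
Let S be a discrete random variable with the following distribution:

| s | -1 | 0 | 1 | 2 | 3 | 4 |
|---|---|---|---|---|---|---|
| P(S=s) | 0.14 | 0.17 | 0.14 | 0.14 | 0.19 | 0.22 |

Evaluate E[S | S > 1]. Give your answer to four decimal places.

3.1455

P(S > 1) = 0.14 + 0.19 + 0.22 = 0.55.
E[S | S > 1] = [2·0.14 + 3·0.19 + 4·0.22] / 0.55
 = 1.73 / 0.55
 = 173/55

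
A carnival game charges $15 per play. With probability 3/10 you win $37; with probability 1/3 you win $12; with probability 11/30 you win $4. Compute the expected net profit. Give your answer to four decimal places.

E[payout] = 37·3/10 + 12·1/3 + 4·11/30
 = 111/10 + 4 + 22/15
 = 497/30
Net = 497/30 - 15 = 47/30

1.5667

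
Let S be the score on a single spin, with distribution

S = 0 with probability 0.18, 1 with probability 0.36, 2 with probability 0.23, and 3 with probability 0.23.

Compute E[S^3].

8.41

E[S^3] = Σ s^3·P(S=s)
 = 0·0.18 + 1·0.36 + 8·0.23 + 27·0.23
 = 0 + 0.36 + 1.84 + 6.21
 = 8.41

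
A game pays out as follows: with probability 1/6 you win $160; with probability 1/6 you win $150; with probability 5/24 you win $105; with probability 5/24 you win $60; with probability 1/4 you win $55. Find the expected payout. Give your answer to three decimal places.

E[payout] = 160·1/6 + 150·1/6 + 105·5/24 + 60·5/24 + 55·1/4
 = 80/3 + 25 + 175/8 + 25/2 + 55/4
 = 2395/24

99.792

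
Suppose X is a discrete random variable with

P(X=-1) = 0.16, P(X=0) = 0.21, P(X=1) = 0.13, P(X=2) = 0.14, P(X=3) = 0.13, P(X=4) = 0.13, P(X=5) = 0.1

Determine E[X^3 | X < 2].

P(X < 2) = 0.16 + 0.21 + 0.13 = 0.5.
E[X^3 | X < 2] = [(-1)·0.16 + 0·0.21 + 1·0.13] / 0.5
 = -0.03 / 0.5
 = -3/50

-0.06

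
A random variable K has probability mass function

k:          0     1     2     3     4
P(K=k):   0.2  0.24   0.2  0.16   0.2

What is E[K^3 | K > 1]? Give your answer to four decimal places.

P(K > 1) = 0.2 + 0.16 + 0.2 = 0.56.
E[K^3 | K > 1] = [8·0.2 + 27·0.16 + 64·0.2] / 0.56
 = 18.72 / 0.56
 = 234/7

33.4286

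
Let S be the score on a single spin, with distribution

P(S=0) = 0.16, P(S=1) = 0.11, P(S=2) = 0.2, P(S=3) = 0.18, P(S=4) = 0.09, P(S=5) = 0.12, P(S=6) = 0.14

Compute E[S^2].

12.01

E[S^2] = Σ s^2·P(S=s)
 = 0·0.16 + 1·0.11 + 4·0.2 + 9·0.18 + 16·0.09 + 25·0.12 + 36·0.14
 = 0 + 0.11 + 0.8 + 1.62 + 1.44 + 3 + 5.04
 = 12.01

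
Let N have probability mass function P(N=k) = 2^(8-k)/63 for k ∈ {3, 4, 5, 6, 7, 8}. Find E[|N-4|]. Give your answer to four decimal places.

E[|N-4|] = Σ |n-4|·P(N=n)
 = 1·32/63 + 0·16/63 + 1·8/63 + 2·4/63 + 3·2/63 + 4·1/63
 = 32/63 + 0 + 8/63 + 8/63 + 2/21 + 4/63
 = 58/63

0.9206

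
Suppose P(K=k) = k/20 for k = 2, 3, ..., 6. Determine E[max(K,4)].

E[max(K,4)] = Σ max(k,4)·P(K=k)
 = 4·1/10 + 4·3/20 + 4·1/5 + 5·1/4 + 6·3/10
 = 2/5 + 3/5 + 4/5 + 5/4 + 9/5
 = 97/20

4.85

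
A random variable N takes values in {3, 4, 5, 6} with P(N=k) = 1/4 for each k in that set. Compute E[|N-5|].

E[|N-5|] = Σ |n-5|·P(N=n)
 = 2·1/4 + 1·1/4 + 0·1/4 + 1·1/4
 = 1/2 + 1/4 + 0 + 1/4
 = 1

1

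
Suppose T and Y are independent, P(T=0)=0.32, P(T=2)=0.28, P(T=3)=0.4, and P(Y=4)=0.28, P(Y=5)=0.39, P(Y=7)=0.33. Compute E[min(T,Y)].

1.76

E[min(T,Y)] = Σ_t Σ_y min(t,y) · P(T=t)P(Y=y)
 = 0·0.0896 + 0·0.1248 + 0·0.1056 + 2·0.0784 + 2·0.1092 + 2·0.0924 + 3·0.112 + 3·0.156 + 3·0.132
 = 0 + 0 + 0 + 0.1568 + 0.2184 + 0.1848 + 0.336 + 0.468 + 0.396
 = 1.76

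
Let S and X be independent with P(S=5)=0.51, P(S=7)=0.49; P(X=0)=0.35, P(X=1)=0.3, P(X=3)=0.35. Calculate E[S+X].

7.33

E[S+X] = Σ_s Σ_x (s+x) · P(S=s)P(X=x)
 = 5·0.1785 + 6·0.153 + 8·0.1785 + 7·0.1715 + 8·0.147 + 10·0.1715
 = 0.8925 + 0.918 + 1.428 + 1.2005 + 1.176 + 1.715
 = 7.33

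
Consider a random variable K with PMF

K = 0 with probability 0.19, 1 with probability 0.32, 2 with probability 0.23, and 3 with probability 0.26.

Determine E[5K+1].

E[5K+1] = Σ (5k+1)·P(K=k)
 = 1·0.19 + 6·0.32 + 11·0.23 + 16·0.26
 = 0.19 + 1.92 + 2.53 + 4.16
 = 8.8

8.8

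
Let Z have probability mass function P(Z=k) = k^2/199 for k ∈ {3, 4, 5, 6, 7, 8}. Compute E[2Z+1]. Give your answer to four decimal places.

13.9347

E[2Z+1] = Σ (2z+1)·P(Z=z)
 = 7·9/199 + 9·16/199 + 11·25/199 + 13·36/199 + 15·49/199 + 17·64/199
 = 63/199 + 144/199 + 275/199 + 468/199 + 735/199 + 1088/199
 = 2773/199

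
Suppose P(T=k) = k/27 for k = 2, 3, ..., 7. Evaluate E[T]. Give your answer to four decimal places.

5.1481

E[T] = Σ t·P(T=t)
 = 2·2/27 + 3·1/9 + 4·4/27 + 5·5/27 + 6·2/9 + 7·7/27
 = 4/27 + 1/3 + 16/27 + 25/27 + 4/3 + 49/27
 = 139/27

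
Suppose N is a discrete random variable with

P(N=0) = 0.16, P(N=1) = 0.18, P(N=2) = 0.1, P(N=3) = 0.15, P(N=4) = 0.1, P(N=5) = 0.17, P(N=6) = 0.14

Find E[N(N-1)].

9.9

E[N(N-1)] = Σ n(n-1)·P(N=n)
 = 0·0.16 + 0·0.18 + 2·0.1 + 6·0.15 + 12·0.1 + 20·0.17 + 30·0.14
 = 0 + 0 + 0.2 + 0.9 + 1.2 + 3.4 + 4.2
 = 9.9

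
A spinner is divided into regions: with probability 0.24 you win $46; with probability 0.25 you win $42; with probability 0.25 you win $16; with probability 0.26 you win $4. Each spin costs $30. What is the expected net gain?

E[payout] = 46·0.24 + 42·0.25 + 16·0.25 + 4·0.26
 = 11.04 + 10.5 + 4 + 1.04
 = 26.58
Net = 26.58 - 30 = -3.42

-3.42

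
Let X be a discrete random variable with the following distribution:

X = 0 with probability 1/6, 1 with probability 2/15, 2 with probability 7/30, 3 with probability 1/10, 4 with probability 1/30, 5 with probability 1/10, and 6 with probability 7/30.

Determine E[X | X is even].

3

P(X is even) = 1/6 + 7/30 + 1/30 + 7/30 = 2/3.
E[X | X is even] = [0·1/6 + 2·7/30 + 4·1/30 + 6·7/30] / (2/3)
 = 2 / (2/3)
 = 3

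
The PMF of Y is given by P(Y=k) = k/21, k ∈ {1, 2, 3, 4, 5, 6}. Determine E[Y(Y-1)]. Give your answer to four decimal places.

16.6667

E[Y(Y-1)] = Σ y(y-1)·P(Y=y)
 = 0·1/21 + 2·2/21 + 6·1/7 + 12·4/21 + 20·5/21 + 30·2/7
 = 0 + 4/21 + 6/7 + 16/7 + 100/21 + 60/7
 = 50/3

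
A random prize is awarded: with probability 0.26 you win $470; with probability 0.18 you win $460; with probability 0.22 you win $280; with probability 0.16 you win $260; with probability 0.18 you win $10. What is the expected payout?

310

E[payout] = 470·0.26 + 460·0.18 + 280·0.22 + 260·0.16 + 10·0.18
 = 122.2 + 82.8 + 61.6 + 41.6 + 1.8
 = 310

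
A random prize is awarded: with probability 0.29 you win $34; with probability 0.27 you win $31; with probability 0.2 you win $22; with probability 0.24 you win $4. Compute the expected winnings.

23.59

E[payout] = 34·0.29 + 31·0.27 + 22·0.2 + 4·0.24
 = 9.86 + 8.37 + 4.4 + 0.96
 = 23.59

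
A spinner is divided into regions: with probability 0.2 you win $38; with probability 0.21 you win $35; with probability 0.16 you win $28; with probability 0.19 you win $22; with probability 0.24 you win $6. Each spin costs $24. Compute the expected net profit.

1.05

E[payout] = 38·0.2 + 35·0.21 + 28·0.16 + 22·0.19 + 6·0.24
 = 7.6 + 7.35 + 4.48 + 4.18 + 1.44
 = 25.05
Net = 25.05 - 24 = 1.05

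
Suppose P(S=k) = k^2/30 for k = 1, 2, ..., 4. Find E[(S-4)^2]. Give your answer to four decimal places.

E[(S-4)^2] = Σ (s-4)^2·P(S=s)
 = 9·1/30 + 4·2/15 + 1·3/10 + 0·8/15
 = 3/10 + 8/15 + 3/10 + 0
 = 17/15

1.1333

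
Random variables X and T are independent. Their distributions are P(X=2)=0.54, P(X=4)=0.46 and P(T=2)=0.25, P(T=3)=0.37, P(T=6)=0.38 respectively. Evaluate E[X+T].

6.81

E[X+T] = Σ_x Σ_t (x+t) · P(X=x)P(T=t)
 = 4·0.135 + 5·0.1998 + 8·0.2052 + 6·0.115 + 7·0.1702 + 10·0.1748
 = 0.54 + 0.999 + 1.6416 + 0.69 + 1.1914 + 1.748
 = 6.81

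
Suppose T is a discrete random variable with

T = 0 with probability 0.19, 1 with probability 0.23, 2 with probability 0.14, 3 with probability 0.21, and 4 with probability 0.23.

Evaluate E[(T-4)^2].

5.88

E[(T-4)^2] = Σ (t-4)^2·P(T=t)
 = 16·0.19 + 9·0.23 + 4·0.14 + 1·0.21 + 0·0.23
 = 3.04 + 2.07 + 0.56 + 0.21 + 0
 = 5.88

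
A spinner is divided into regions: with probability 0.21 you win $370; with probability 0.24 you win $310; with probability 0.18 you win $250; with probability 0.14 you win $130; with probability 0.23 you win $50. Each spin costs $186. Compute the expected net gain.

40.8

E[payout] = 370·0.21 + 310·0.24 + 250·0.18 + 130·0.14 + 50·0.23
 = 77.7 + 74.4 + 45 + 18.2 + 11.5
 = 226.8
Net = 226.8 - 186 = 40.8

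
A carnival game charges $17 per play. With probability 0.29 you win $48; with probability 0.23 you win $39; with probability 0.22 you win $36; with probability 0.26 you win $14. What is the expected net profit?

17.45

E[payout] = 48·0.29 + 39·0.23 + 36·0.22 + 14·0.26
 = 13.92 + 8.97 + 7.92 + 3.64
 = 34.45
Net = 34.45 - 17 = 17.45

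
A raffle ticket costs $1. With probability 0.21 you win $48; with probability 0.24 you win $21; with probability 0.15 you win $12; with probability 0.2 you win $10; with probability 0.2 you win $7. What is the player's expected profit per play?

E[payout] = 48·0.21 + 21·0.24 + 12·0.15 + 10·0.2 + 7·0.2
 = 10.08 + 5.04 + 1.8 + 2 + 1.4
 = 20.32
Net = 20.32 - 1 = 19.32

19.32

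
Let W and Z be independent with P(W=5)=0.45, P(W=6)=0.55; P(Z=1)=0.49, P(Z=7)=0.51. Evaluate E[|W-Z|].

E[|W-Z|] = Σ_w Σ_z |w-z| · P(W=w)P(Z=z)
 = 4·0.2205 + 2·0.2295 + 5·0.2695 + 1·0.2805
 = 0.882 + 0.459 + 1.3475 + 0.2805
 = 2.969

2.969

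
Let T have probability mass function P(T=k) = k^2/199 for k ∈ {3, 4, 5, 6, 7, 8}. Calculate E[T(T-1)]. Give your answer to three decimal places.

E[T(T-1)] = Σ t(t-1)·P(T=t)
 = 6·9/199 + 12·16/199 + 20·25/199 + 30·36/199 + 42·49/199 + 56·64/199
 = 54/199 + 192/199 + 500/199 + 1080/199 + 2058/199 + 3584/199
 = 7468/199

37.528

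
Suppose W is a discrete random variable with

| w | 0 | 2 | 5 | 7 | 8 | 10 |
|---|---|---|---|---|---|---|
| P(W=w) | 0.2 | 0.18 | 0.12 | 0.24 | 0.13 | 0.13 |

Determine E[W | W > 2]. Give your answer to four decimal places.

7.4516

P(W > 2) = 0.12 + 0.24 + 0.13 + 0.13 = 0.62.
E[W | W > 2] = [5·0.12 + 7·0.24 + 8·0.13 + 10·0.13] / 0.62
 = 4.62 / 0.62
 = 231/31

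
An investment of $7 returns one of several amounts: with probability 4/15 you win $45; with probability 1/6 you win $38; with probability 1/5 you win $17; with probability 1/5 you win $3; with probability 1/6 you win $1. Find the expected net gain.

E[payout] = 45·4/15 + 38·1/6 + 17·1/5 + 3·1/5 + 1·1/6
 = 12 + 19/3 + 17/5 + 3/5 + 1/6
 = 45/2
Net = 45/2 - 7 = 31/2

15.5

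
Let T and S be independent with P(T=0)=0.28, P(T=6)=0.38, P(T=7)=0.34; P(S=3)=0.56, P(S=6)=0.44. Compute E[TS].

20.1312

E[TS] = Σ_t Σ_s ts · P(T=t)P(S=s)
 = 0·0.1568 + 0·0.1232 + 18·0.2128 + 36·0.1672 + 21·0.1904 + 42·0.1496
 = 0 + 0 + 3.8304 + 6.0192 + 3.9984 + 6.2832
 = 20.1312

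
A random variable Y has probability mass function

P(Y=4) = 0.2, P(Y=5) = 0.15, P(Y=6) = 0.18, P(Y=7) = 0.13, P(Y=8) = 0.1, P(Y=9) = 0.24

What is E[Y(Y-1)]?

E[Y(Y-1)] = Σ y(y-1)·P(Y=y)
 = 12·0.2 + 20·0.15 + 30·0.18 + 42·0.13 + 56·0.1 + 72·0.24
 = 2.4 + 3 + 5.4 + 5.46 + 5.6 + 17.28
 = 39.14

39.14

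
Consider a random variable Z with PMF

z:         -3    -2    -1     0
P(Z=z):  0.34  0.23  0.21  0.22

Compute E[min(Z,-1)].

E[min(Z,-1)] = Σ min(z,-1)·P(Z=z)
 = (-3)·0.34 + (-2)·0.23 + (-1)·0.21 + (-1)·0.22
 = (-1.02) + (-0.46) + (-0.21) + (-0.22)
 = -1.91

-1.91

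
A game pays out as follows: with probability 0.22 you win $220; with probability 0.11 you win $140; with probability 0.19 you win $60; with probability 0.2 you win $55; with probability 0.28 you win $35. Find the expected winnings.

E[payout] = 220·0.22 + 140·0.11 + 60·0.19 + 55·0.2 + 35·0.28
 = 48.4 + 15.4 + 11.4 + 11 + 9.8
 = 96

96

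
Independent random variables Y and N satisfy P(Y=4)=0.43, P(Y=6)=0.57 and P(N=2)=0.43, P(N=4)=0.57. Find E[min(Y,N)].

3.14

E[min(Y,N)] = Σ_y Σ_n min(y,n) · P(Y=y)P(N=n)
 = 2·0.1849 + 4·0.2451 + 2·0.2451 + 4·0.3249
 = 0.3698 + 0.9804 + 0.4902 + 1.2996
 = 3.14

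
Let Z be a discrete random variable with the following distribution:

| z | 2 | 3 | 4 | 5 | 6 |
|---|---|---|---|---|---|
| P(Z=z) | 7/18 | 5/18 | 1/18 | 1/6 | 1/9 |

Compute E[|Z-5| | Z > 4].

0.4

P(Z > 4) = 1/6 + 1/9 = 5/18.
E[|Z-5| | Z > 4] = [0·1/6 + 1·1/9] / (5/18)
 = 1/9 / (5/18)
 = 2/5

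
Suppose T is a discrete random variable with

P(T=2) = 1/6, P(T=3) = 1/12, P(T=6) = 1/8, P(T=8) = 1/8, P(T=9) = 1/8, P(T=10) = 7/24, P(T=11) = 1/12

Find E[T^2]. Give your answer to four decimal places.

E[T^2] = Σ t^2·P(T=t)
 = 4·1/6 + 9·1/12 + 36·1/8 + 64·1/8 + 81·1/8 + 100·7/24 + 121·1/12
 = 2/3 + 3/4 + 9/2 + 8 + 81/8 + 175/6 + 121/12
 = 1519/24

63.2917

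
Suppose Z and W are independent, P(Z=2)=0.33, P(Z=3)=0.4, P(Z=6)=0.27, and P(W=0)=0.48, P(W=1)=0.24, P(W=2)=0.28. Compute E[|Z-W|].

E[|Z-W|] = Σ_z Σ_w |z-w| · P(Z=z)P(W=w)
 = 2·0.1584 + 1·0.0792 + 0·0.0924 + 3·0.192 + 2·0.096 + 1·0.112 + 6·0.1296 + 5·0.0648 + 4·0.0756
 = 0.3168 + 0.0792 + 0 + 0.576 + 0.192 + 0.112 + 0.7776 + 0.324 + 0.3024
 = 2.68

2.68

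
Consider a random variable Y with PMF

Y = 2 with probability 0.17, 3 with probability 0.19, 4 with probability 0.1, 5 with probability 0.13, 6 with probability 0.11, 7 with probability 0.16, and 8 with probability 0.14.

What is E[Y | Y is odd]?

P(Y is odd) = 0.19 + 0.13 + 0.16 = 0.48.
E[Y | Y is odd] = [3·0.19 + 5·0.13 + 7·0.16] / 0.48
 = 2.34 / 0.48
 = 39/8

4.875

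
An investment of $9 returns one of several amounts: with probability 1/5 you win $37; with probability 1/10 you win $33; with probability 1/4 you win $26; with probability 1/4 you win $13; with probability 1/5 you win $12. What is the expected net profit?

E[payout] = 37·1/5 + 33·1/10 + 26·1/4 + 13·1/4 + 12·1/5
 = 37/5 + 33/10 + 13/2 + 13/4 + 12/5
 = 457/20
Net = 457/20 - 9 = 277/20

13.85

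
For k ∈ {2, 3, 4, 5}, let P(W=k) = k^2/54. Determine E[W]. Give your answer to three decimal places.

4.148

E[W] = Σ w·P(W=w)
 = 2·2/27 + 3·1/6 + 4·8/27 + 5·25/54
 = 4/27 + 1/2 + 32/27 + 125/54
 = 112/27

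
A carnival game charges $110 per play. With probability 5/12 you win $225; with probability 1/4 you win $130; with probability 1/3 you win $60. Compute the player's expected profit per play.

E[payout] = 225·5/12 + 130·1/4 + 60·1/3
 = 375/4 + 65/2 + 20
 = 585/4
Net = 585/4 - 110 = 145/4

36.25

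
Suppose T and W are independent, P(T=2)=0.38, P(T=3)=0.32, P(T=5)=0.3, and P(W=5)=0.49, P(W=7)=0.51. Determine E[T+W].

E[T+W] = Σ_t Σ_w (t+w) · P(T=t)P(W=w)
 = 7·0.1862 + 9·0.1938 + 8·0.1568 + 10·0.1632 + 10·0.147 + 12·0.153
 = 1.3034 + 1.7442 + 1.2544 + 1.632 + 1.47 + 1.836
 = 9.24

9.24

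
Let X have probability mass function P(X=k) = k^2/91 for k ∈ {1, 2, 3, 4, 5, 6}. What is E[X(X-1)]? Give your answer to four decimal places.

20.1538

E[X(X-1)] = Σ x(x-1)·P(X=x)
 = 0·1/91 + 2·4/91 + 6·9/91 + 12·16/91 + 20·25/91 + 30·36/91
 = 0 + 8/91 + 54/91 + 192/91 + 500/91 + 1080/91
 = 262/13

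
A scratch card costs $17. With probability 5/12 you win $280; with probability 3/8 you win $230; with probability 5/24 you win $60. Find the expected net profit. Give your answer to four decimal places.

198.4167

E[payout] = 280·5/12 + 230·3/8 + 60·5/24
 = 350/3 + 345/4 + 25/2
 = 2585/12
Net = 2585/12 - 17 = 2381/12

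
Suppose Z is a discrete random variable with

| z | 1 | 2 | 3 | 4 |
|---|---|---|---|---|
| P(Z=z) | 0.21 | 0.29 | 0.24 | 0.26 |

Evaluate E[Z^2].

7.69

E[Z^2] = Σ z^2·P(Z=z)
 = 1·0.21 + 4·0.29 + 9·0.24 + 16·0.26
 = 0.21 + 1.16 + 2.16 + 4.16
 = 7.69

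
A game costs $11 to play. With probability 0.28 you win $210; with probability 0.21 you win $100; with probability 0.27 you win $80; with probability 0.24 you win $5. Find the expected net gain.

91.6

E[payout] = 210·0.28 + 100·0.21 + 80·0.27 + 5·0.24
 = 58.8 + 21 + 21.6 + 1.2
 = 102.6
Net = 102.6 - 11 = 91.6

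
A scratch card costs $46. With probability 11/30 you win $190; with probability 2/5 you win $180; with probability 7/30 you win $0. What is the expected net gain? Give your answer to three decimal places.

95.667

E[payout] = 190·11/30 + 180·2/5 + 0·7/30
 = 209/3 + 72 + 0
 = 425/3
Net = 425/3 - 46 = 287/3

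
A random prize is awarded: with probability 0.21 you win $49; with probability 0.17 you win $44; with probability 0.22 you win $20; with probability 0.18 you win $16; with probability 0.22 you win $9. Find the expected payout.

E[payout] = 49·0.21 + 44·0.17 + 20·0.22 + 16·0.18 + 9·0.22
 = 10.29 + 7.48 + 4.4 + 2.88 + 1.98
 = 27.03

27.03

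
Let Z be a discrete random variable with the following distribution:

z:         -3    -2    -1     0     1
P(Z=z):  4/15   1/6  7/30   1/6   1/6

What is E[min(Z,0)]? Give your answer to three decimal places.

-1.367

E[min(Z,0)] = Σ min(z,0)·P(Z=z)
 = (-3)·4/15 + (-2)·1/6 + (-1)·7/30 + 0·1/6 + 0·1/6
 = (-4/5) + (-1/3) + (-7/30) + 0 + 0
 = -41/30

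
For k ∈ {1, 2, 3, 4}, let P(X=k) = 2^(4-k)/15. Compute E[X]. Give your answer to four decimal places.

1.7333

E[X] = Σ x·P(X=x)
 = 1·8/15 + 2·4/15 + 3·2/15 + 4·1/15
 = 8/15 + 8/15 + 2/5 + 4/15
 = 26/15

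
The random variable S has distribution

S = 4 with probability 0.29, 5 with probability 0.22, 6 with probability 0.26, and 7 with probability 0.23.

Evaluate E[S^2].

30.77

E[S^2] = Σ s^2·P(S=s)
 = 16·0.29 + 25·0.22 + 36·0.26 + 49·0.23
 = 4.64 + 5.5 + 9.36 + 11.27
 = 30.77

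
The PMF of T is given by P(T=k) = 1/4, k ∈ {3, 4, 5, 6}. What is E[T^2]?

21.5

E[T^2] = Σ t^2·P(T=t)
 = 9·1/4 + 16·1/4 + 25·1/4 + 36·1/4
 = 9/4 + 4 + 25/4 + 9
 = 43/2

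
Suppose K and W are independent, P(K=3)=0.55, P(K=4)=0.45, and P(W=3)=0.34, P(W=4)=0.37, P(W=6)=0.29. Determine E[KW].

14.628

E[KW] = Σ_k Σ_w kw · P(K=k)P(W=w)
 = 9·0.187 + 12·0.2035 + 18·0.1595 + 12·0.153 + 16·0.1665 + 24·0.1305
 = 1.683 + 2.442 + 2.871 + 1.836 + 2.664 + 3.132
 = 14.628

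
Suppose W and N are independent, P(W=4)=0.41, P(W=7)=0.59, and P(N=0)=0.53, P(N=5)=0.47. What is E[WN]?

13.5595

E[WN] = Σ_w Σ_n wn · P(W=w)P(N=n)
 = 0·0.2173 + 20·0.1927 + 0·0.3127 + 35·0.2773
 = 0 + 3.854 + 0 + 9.7055
 = 13.5595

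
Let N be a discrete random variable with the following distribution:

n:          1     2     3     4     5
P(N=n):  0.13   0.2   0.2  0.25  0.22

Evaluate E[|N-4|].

1.21

E[|N-4|] = Σ |n-4|·P(N=n)
 = 3·0.13 + 2·0.2 + 1·0.2 + 0·0.25 + 1·0.22
 = 0.39 + 0.4 + 0.2 + 0 + 0.22
 = 1.21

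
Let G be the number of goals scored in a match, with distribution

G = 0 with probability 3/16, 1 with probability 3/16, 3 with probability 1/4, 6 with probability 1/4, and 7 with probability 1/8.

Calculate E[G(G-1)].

14.25

E[G(G-1)] = Σ g(g-1)·P(G=g)
 = 0·3/16 + 0·3/16 + 6·1/4 + 30·1/4 + 42·1/8
 = 0 + 0 + 3/2 + 15/2 + 21/4
 = 57/4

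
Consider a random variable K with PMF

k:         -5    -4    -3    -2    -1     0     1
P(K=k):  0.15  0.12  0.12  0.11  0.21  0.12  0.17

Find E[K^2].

E[K^2] = Σ k^2·P(K=k)
 = 25·0.15 + 16·0.12 + 9·0.12 + 4·0.11 + 1·0.21 + 0·0.12 + 1·0.17
 = 3.75 + 1.92 + 1.08 + 0.44 + 0.21 + 0 + 0.17
 = 7.57

7.57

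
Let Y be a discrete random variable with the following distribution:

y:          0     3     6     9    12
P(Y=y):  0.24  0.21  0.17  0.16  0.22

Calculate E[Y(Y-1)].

46.92

E[Y(Y-1)] = Σ y(y-1)·P(Y=y)
 = 0·0.24 + 6·0.21 + 30·0.17 + 72·0.16 + 132·0.22
 = 0 + 1.26 + 5.1 + 11.52 + 29.04
 = 46.92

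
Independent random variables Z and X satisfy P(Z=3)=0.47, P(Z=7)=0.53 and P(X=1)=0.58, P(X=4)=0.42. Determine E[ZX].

E[ZX] = Σ_z Σ_x zx · P(Z=z)P(X=x)
 = 3·0.2726 + 12·0.1974 + 7·0.3074 + 28·0.2226
 = 0.8178 + 2.3688 + 2.1518 + 6.2328
 = 11.5712

11.5712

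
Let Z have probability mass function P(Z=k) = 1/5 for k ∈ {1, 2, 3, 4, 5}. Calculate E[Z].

3

E[Z] = Σ z·P(Z=z)
 = 1·1/5 + 2·1/5 + 3·1/5 + 4·1/5 + 5·1/5
 = 1/5 + 2/5 + 3/5 + 4/5 + 1
 = 3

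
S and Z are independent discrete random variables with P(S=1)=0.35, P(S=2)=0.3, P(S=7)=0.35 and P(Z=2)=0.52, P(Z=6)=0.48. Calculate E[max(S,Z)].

E[max(S,Z)] = Σ_s Σ_z max(s,z) · P(S=s)P(Z=z)
 = 2·0.182 + 6·0.168 + 2·0.156 + 6·0.144 + 7·0.182 + 7·0.168
 = 0.364 + 1.008 + 0.312 + 0.864 + 1.274 + 1.176
 = 4.998

4.998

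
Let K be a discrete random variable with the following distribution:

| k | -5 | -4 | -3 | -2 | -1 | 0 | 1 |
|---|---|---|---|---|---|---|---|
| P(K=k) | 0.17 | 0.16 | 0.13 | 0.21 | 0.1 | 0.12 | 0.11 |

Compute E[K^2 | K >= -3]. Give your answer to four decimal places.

3.3134

P(K >= -3) = 0.13 + 0.21 + 0.1 + 0.12 + 0.11 = 0.67.
E[K^2 | K >= -3] = [9·0.13 + 4·0.21 + 1·0.1 + 0·0.12 + 1·0.11] / 0.67
 = 2.22 / 0.67
 = 222/67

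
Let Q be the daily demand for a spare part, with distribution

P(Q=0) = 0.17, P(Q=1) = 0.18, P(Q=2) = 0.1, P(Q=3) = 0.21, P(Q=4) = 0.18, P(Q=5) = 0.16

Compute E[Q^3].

38.17

E[Q^3] = Σ q^3·P(Q=q)
 = 0·0.17 + 1·0.18 + 8·0.1 + 27·0.21 + 64·0.18 + 125·0.16
 = 0 + 0.18 + 0.8 + 5.67 + 11.52 + 20
 = 38.17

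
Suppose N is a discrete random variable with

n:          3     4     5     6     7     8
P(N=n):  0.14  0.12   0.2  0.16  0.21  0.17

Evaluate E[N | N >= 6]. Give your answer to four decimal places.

P(N >= 6) = 0.16 + 0.21 + 0.17 = 0.54.
E[N | N >= 6] = [6·0.16 + 7·0.21 + 8·0.17] / 0.54
 = 3.79 / 0.54
 = 379/54

7.0185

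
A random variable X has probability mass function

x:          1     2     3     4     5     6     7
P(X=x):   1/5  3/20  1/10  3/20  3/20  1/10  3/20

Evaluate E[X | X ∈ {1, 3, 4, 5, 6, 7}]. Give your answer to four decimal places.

P(X ∈ {1, 3, 4, 5, 6, 7}) = 1/5 + 1/10 + 3/20 + 3/20 + 1/10 + 3/20 = 17/20.
E[X | X ∈ {1, 3, 4, 5, 6, 7}] = [1·1/5 + 3·1/10 + 4·3/20 + 5·3/20 + 6·1/10 + 7·3/20] / (17/20)
 = 7/2 / (17/20)
 = 70/17

4.1176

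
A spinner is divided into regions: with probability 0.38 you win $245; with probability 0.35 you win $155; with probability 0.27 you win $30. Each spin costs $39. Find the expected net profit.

116.45

E[payout] = 245·0.38 + 155·0.35 + 30·0.27
 = 93.1 + 54.25 + 8.1
 = 155.45
Net = 155.45 - 39 = 116.45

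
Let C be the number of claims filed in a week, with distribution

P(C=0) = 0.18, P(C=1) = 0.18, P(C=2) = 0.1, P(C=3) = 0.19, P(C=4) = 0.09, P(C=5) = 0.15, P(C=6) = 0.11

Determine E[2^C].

15.74

E[2^C] = Σ 2^c·P(C=c)
 = 1·0.18 + 2·0.18 + 4·0.1 + 8·0.19 + 16·0.09 + 32·0.15 + 64·0.11
 = 0.18 + 0.36 + 0.4 + 1.52 + 1.44 + 4.8 + 7.04
 = 15.74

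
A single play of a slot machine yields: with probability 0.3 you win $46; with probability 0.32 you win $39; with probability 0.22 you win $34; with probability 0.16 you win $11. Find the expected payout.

E[payout] = 46·0.3 + 39·0.32 + 34·0.22 + 11·0.16
 = 13.8 + 12.48 + 7.48 + 1.76
 = 35.52

35.52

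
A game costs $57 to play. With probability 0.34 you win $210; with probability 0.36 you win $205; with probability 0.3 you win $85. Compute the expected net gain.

E[payout] = 210·0.34 + 205·0.36 + 85·0.3
 = 71.4 + 73.8 + 25.5
 = 170.7
Net = 170.7 - 57 = 113.7

113.7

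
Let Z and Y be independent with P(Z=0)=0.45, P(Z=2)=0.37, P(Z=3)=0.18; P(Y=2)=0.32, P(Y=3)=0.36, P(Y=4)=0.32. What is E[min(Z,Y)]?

1.2224

E[min(Z,Y)] = Σ_z Σ_y min(z,y) · P(Z=z)P(Y=y)
 = 0·0.144 + 0·0.162 + 0·0.144 + 2·0.1184 + 2·0.1332 + 2·0.1184 + 2·0.0576 + 3·0.0648 + 3·0.0576
 = 0 + 0 + 0 + 0.2368 + 0.2664 + 0.2368 + 0.1152 + 0.1944 + 0.1728
 = 1.2224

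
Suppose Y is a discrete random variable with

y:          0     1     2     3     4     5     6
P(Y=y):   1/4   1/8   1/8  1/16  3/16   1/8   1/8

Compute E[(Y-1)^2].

E[(Y-1)^2] = Σ (y-1)^2·P(Y=y)
 = 1·1/4 + 0·1/8 + 1·1/8 + 4·1/16 + 9·3/16 + 16·1/8 + 25·1/8
 = 1/4 + 0 + 1/8 + 1/4 + 27/16 + 2 + 25/8
 = 119/16

7.4375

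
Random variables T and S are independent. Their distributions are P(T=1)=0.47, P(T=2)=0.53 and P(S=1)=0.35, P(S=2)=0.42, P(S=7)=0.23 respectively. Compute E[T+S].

E[T+S] = Σ_t Σ_s (t+s) · P(T=t)P(S=s)
 = 2·0.1645 + 3·0.1974 + 8·0.1081 + 3·0.1855 + 4·0.2226 + 9·0.1219
 = 0.329 + 0.5922 + 0.8648 + 0.5565 + 0.8904 + 1.0971
 = 4.33

4.33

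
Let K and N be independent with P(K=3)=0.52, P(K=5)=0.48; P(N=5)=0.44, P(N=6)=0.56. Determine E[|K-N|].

1.6

E[|K-N|] = Σ_k Σ_n |k-n| · P(K=k)P(N=n)
 = 2·0.2288 + 3·0.2912 + 0·0.2112 + 1·0.2688
 = 0.4576 + 0.8736 + 0 + 0.2688
 = 1.6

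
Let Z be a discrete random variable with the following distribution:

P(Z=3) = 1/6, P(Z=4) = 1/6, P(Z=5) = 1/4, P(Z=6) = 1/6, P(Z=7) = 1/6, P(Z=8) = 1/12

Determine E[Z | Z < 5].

3.5

P(Z < 5) = 1/6 + 1/6 = 1/3.
E[Z | Z < 5] = [3·1/6 + 4·1/6] / (1/3)
 = 7/6 / (1/3)
 = 7/2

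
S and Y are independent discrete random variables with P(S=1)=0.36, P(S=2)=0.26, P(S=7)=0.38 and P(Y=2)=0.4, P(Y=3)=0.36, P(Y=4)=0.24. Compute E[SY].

E[SY] = Σ_s Σ_y sy · P(S=s)P(Y=y)
 = 2·0.144 + 3·0.1296 + 4·0.0864 + 4·0.104 + 6·0.0936 + 8·0.0624 + 14·0.152 + 21·0.1368 + 28·0.0912
 = 0.288 + 0.3888 + 0.3456 + 0.416 + 0.5616 + 0.4992 + 2.128 + 2.8728 + 2.5536
 = 10.0536

10.0536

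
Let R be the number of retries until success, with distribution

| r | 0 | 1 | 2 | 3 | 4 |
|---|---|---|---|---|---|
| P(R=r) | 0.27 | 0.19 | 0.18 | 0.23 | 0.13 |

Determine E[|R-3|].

1.5

E[|R-3|] = Σ |r-3|·P(R=r)
 = 3·0.27 + 2·0.19 + 1·0.18 + 0·0.23 + 1·0.13
 = 0.81 + 0.38 + 0.18 + 0 + 0.13
 = 1.5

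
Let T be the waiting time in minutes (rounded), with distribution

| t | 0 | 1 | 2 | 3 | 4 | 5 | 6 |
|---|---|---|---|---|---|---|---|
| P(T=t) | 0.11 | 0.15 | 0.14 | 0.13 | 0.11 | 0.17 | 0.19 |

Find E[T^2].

E[T^2] = Σ t^2·P(T=t)
 = 0·0.11 + 1·0.15 + 4·0.14 + 9·0.13 + 16·0.11 + 25·0.17 + 36·0.19
 = 0 + 0.15 + 0.56 + 1.17 + 1.76 + 4.25 + 6.84
 = 14.73

14.73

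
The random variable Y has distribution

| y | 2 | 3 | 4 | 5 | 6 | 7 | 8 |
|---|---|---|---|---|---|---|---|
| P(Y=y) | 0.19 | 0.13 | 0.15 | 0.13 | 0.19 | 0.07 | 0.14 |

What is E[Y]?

4.77

E[Y] = Σ y·P(Y=y)
 = 2·0.19 + 3·0.13 + 4·0.15 + 5·0.13 + 6·0.19 + 7·0.07 + 8·0.14
 = 0.38 + 0.39 + 0.6 + 0.65 + 1.14 + 0.49 + 1.12
 = 4.77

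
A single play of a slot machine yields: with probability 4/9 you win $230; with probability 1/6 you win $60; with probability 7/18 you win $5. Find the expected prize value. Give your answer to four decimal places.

114.1667

E[payout] = 230·4/9 + 60·1/6 + 5·7/18
 = 920/9 + 10 + 35/18
 = 685/6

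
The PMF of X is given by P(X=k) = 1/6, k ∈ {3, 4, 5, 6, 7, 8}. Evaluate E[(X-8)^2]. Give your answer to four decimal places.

E[(X-8)^2] = Σ (x-8)^2·P(X=x)
 = 25·1/6 + 16·1/6 + 9·1/6 + 4·1/6 + 1·1/6 + 0·1/6
 = 25/6 + 8/3 + 3/2 + 2/3 + 1/6 + 0
 = 55/6

9.1667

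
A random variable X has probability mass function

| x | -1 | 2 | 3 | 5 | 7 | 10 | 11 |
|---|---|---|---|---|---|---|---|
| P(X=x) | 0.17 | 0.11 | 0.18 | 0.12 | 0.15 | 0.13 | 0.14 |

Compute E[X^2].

42.52

E[X^2] = Σ x^2·P(X=x)
 = 1·0.17 + 4·0.11 + 9·0.18 + 25·0.12 + 49·0.15 + 100·0.13 + 121·0.14
 = 0.17 + 0.44 + 1.62 + 3 + 7.35 + 13 + 16.94
 = 42.52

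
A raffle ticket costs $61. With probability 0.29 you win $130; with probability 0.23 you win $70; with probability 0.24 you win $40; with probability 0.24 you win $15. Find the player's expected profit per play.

E[payout] = 130·0.29 + 70·0.23 + 40·0.24 + 15·0.24
 = 37.7 + 16.1 + 9.6 + 3.6
 = 67
Net = 67 - 61 = 6

6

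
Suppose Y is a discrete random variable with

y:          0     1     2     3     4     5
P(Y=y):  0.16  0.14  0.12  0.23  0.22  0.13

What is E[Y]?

E[Y] = Σ y·P(Y=y)
 = 0·0.16 + 1·0.14 + 2·0.12 + 3·0.23 + 4·0.22 + 5·0.13
 = 0 + 0.14 + 0.24 + 0.69 + 0.88 + 0.65
 = 2.6

2.6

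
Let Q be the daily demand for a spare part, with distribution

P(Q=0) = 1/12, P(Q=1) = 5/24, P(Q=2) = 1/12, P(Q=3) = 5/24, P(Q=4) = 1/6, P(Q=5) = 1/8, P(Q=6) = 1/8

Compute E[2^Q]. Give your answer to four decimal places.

E[2^Q] = Σ 2^q·P(Q=q)
 = 1·1/12 + 2·5/24 + 4·1/12 + 8·5/24 + 16·1/6 + 32·1/8 + 64·1/8
 = 1/12 + 5/12 + 1/3 + 5/3 + 8/3 + 4 + 8
 = 103/6

17.1667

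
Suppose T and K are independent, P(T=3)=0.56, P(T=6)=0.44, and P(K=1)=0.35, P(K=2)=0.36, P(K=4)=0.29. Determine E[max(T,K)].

4.4824

E[max(T,K)] = Σ_t Σ_k max(t,k) · P(T=t)P(K=k)
 = 3·0.196 + 3·0.2016 + 4·0.1624 + 6·0.154 + 6·0.1584 + 6·0.1276
 = 0.588 + 0.6048 + 0.6496 + 0.924 + 0.9504 + 0.7656
 = 4.4824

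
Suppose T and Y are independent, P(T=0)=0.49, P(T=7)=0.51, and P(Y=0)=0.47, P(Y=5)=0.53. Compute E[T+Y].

6.22

E[T+Y] = Σ_t Σ_y (t+y) · P(T=t)P(Y=y)
 = 0·0.2303 + 5·0.2597 + 7·0.2397 + 12·0.2703
 = 0 + 1.2985 + 1.6779 + 3.2436
 = 6.22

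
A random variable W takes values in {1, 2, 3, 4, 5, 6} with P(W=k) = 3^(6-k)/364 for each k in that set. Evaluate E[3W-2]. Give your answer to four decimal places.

E[3W-2] = Σ (3w-2)·P(W=w)
 = 1·243/364 + 4·81/364 + 7·27/364 + 10·9/364 + 13·3/364 + 16·1/364
 = 243/364 + 81/91 + 27/52 + 45/182 + 3/28 + 4/91
 = 901/364

2.4753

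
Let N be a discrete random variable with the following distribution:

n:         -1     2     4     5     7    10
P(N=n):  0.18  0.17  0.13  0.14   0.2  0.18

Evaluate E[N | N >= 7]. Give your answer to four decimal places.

P(N >= 7) = 0.2 + 0.18 = 0.38.
E[N | N >= 7] = [7·0.2 + 10·0.18] / 0.38
 = 3.2 / 0.38
 = 160/19

8.4211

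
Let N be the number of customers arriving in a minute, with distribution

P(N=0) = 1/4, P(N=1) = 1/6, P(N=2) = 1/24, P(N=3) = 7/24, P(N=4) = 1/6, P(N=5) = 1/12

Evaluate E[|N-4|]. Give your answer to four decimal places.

E[|N-4|] = Σ |n-4|·P(N=n)
 = 4·1/4 + 3·1/6 + 2·1/24 + 1·7/24 + 0·1/6 + 1·1/12
 = 1 + 1/2 + 1/12 + 7/24 + 0 + 1/12
 = 47/24

1.9583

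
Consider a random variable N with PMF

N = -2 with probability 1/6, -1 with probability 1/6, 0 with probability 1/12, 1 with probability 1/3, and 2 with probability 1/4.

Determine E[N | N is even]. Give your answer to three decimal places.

0.333

P(N is even) = 1/6 + 1/12 + 1/4 = 1/2.
E[N | N is even] = [(-2)·1/6 + 0·1/12 + 2·1/4] / (1/2)
 = 1/6 / (1/2)
 = 1/3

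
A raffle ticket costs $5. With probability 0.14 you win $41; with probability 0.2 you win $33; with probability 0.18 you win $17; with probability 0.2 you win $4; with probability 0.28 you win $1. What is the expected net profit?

11.48

E[payout] = 41·0.14 + 33·0.2 + 17·0.18 + 4·0.2 + 1·0.28
 = 5.74 + 6.6 + 3.06 + 0.8 + 0.28
 = 16.48
Net = 16.48 - 5 = 11.48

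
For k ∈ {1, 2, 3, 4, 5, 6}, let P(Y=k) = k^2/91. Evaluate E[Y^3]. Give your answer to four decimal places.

E[Y^3] = Σ y^3·P(Y=y)
 = 1·1/91 + 8·4/91 + 27·9/91 + 64·16/91 + 125·25/91 + 216·36/91
 = 1/91 + 32/91 + 243/91 + 1024/91 + 3125/91 + 7776/91
 = 1743/13

134.0769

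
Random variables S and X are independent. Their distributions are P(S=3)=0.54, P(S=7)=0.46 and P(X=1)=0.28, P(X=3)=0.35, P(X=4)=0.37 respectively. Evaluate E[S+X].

E[S+X] = Σ_s Σ_x (s+x) · P(S=s)P(X=x)
 = 4·0.1512 + 6·0.189 + 7·0.1998 + 8·0.1288 + 10·0.161 + 11·0.1702
 = 0.6048 + 1.134 + 1.3986 + 1.0304 + 1.61 + 1.8722
 = 7.65

7.65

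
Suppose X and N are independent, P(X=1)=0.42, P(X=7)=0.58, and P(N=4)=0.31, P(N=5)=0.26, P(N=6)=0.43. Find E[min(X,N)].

3.3896

E[min(X,N)] = Σ_x Σ_n min(x,n) · P(X=x)P(N=n)
 = 1·0.1302 + 1·0.1092 + 1·0.1806 + 4·0.1798 + 5·0.1508 + 6·0.2494
 = 0.1302 + 0.1092 + 0.1806 + 0.7192 + 0.754 + 1.4964
 = 3.3896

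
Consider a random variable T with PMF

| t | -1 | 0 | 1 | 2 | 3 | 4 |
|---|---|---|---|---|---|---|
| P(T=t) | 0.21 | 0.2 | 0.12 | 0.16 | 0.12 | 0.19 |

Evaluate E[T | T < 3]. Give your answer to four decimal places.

P(T < 3) = 0.21 + 0.2 + 0.12 + 0.16 = 0.69.
E[T | T < 3] = [(-1)·0.21 + 0·0.2 + 1·0.12 + 2·0.16] / 0.69
 = 0.23 / 0.69
 = 1/3

0.3333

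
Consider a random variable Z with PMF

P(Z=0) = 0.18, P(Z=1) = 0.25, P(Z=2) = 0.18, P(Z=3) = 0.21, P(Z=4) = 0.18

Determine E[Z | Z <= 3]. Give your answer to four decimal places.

1.5122

P(Z <= 3) = 0.18 + 0.25 + 0.18 + 0.21 = 0.82.
E[Z | Z <= 3] = [0·0.18 + 1·0.25 + 2·0.18 + 3·0.21] / 0.82
 = 1.24 / 0.82
 = 62/41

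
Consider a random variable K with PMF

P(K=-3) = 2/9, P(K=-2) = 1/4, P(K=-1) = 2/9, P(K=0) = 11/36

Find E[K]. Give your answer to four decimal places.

-1.3889

E[K] = Σ k·P(K=k)
 = (-3)·2/9 + (-2)·1/4 + (-1)·2/9 + 0·11/36
 = (-2/3) + (-1/2) + (-2/9) + 0
 = -25/18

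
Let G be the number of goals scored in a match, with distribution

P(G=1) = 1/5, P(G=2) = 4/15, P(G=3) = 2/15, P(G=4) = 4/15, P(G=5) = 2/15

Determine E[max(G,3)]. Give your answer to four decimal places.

3.5333

E[max(G,3)] = Σ max(g,3)·P(G=g)
 = 3·1/5 + 3·4/15 + 3·2/15 + 4·4/15 + 5·2/15
 = 3/5 + 4/5 + 2/5 + 16/15 + 2/3
 = 53/15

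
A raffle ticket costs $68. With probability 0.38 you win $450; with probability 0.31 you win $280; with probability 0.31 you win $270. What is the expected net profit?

E[payout] = 450·0.38 + 280·0.31 + 270·0.31
 = 171 + 86.8 + 83.7
 = 341.5
Net = 341.5 - 68 = 273.5

273.5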